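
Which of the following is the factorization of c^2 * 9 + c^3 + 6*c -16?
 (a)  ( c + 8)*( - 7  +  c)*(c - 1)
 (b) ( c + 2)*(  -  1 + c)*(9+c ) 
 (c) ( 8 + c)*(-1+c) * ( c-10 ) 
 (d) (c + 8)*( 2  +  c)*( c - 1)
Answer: d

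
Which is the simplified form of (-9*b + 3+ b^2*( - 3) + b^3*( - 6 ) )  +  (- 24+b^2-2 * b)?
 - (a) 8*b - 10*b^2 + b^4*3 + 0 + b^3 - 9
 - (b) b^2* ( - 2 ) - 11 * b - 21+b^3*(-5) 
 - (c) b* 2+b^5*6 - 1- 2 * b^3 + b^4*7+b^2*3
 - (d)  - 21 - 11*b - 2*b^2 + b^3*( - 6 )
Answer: d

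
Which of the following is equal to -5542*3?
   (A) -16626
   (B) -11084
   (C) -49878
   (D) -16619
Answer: A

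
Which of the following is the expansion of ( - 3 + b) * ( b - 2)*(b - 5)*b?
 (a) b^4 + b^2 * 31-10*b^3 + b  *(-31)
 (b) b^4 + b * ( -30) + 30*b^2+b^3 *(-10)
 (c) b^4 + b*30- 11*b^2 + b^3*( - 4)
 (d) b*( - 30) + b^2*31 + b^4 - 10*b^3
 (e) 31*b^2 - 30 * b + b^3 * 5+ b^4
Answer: d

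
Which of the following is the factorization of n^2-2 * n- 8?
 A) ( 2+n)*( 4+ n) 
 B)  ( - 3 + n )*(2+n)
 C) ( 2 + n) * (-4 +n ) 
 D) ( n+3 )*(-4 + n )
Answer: C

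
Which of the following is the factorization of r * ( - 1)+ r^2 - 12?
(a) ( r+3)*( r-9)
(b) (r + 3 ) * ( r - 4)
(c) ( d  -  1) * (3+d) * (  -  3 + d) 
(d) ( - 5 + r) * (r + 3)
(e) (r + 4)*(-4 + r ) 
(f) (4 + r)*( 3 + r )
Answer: b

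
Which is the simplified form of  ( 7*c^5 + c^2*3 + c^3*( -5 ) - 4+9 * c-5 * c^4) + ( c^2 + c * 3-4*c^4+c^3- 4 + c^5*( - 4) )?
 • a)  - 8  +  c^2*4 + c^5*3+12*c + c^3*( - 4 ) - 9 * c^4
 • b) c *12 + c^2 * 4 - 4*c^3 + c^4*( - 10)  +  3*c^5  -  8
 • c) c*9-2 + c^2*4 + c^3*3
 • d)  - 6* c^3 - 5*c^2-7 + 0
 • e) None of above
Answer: a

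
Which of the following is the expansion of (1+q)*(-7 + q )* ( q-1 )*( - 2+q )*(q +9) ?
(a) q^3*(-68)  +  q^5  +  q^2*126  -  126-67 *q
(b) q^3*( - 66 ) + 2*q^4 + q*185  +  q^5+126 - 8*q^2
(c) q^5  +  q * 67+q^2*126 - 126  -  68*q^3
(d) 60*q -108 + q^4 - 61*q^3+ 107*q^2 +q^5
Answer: c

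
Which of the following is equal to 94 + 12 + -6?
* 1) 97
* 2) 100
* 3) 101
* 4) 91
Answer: 2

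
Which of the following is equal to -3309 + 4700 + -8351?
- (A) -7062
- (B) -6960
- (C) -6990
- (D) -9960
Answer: B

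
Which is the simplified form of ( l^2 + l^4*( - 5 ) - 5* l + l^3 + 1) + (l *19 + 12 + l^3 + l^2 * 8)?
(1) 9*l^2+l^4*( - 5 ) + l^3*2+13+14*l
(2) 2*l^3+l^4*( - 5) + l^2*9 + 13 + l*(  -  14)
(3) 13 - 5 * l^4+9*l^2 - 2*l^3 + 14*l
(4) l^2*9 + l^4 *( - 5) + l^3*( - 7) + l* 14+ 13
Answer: 1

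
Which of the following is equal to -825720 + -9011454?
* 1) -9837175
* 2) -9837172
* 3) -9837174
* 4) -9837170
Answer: 3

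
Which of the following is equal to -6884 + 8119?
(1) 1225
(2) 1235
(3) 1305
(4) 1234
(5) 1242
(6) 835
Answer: 2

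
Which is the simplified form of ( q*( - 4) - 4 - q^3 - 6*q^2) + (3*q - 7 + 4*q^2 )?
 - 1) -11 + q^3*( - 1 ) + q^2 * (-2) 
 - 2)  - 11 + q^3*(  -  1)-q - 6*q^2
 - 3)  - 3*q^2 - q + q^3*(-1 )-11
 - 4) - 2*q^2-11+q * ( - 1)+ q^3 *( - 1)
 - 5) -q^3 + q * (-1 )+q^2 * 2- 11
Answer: 4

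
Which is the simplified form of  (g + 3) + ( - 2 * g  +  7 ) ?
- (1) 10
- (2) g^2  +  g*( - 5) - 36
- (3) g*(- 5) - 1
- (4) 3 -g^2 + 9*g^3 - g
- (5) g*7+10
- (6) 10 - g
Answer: 6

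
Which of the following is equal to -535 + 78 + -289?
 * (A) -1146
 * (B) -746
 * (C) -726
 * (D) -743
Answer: B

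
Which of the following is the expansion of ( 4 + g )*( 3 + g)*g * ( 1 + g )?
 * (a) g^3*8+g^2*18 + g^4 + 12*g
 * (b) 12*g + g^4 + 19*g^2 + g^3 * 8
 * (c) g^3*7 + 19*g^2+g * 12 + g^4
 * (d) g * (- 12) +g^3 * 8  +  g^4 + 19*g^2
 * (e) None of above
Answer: b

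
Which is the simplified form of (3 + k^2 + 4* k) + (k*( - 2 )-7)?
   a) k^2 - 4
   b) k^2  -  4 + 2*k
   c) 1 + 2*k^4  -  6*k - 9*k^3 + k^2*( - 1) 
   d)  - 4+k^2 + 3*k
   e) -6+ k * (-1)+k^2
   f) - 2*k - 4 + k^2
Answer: b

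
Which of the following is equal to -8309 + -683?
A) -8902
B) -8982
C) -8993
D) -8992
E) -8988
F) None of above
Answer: D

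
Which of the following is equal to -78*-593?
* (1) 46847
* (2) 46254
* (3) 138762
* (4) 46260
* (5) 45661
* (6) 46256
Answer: 2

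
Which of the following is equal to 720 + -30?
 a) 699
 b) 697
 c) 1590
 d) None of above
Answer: d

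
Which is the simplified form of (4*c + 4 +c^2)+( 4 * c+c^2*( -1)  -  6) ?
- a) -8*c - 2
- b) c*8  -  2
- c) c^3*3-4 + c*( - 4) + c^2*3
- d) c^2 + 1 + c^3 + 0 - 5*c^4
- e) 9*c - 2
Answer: b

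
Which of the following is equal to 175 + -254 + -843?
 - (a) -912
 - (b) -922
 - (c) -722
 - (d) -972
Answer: b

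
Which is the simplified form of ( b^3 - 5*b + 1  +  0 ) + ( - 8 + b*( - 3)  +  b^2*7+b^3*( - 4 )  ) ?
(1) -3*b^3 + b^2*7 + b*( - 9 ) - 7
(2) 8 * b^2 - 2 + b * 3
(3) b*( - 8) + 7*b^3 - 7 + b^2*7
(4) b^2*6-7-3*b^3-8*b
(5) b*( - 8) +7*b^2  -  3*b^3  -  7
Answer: 5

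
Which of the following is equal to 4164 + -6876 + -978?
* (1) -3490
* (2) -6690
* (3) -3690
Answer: 3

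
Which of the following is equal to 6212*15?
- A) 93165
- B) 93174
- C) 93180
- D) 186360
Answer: C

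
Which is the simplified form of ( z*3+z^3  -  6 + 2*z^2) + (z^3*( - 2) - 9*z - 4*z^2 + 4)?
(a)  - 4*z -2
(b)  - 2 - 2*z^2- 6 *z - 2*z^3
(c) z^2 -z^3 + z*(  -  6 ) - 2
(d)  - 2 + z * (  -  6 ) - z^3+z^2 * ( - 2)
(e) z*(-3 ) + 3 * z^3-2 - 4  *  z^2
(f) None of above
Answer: d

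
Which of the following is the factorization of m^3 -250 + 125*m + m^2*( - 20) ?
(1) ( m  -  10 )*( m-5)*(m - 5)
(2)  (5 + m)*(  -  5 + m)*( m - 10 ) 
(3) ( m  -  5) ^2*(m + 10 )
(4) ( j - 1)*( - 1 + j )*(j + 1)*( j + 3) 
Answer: 1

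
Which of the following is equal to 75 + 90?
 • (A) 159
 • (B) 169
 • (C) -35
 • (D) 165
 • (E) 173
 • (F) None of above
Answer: D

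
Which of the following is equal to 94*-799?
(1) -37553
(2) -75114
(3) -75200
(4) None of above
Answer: 4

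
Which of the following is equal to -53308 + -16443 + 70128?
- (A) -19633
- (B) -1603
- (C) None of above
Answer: C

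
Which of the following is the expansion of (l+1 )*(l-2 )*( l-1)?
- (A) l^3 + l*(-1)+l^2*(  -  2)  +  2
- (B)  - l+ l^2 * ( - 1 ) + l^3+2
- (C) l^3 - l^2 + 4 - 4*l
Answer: A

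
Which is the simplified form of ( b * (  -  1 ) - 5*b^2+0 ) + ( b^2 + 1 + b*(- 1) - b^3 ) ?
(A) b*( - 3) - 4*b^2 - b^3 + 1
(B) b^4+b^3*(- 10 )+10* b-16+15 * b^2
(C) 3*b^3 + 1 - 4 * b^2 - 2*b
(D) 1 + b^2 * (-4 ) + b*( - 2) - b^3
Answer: D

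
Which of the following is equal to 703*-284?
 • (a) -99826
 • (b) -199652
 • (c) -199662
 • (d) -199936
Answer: b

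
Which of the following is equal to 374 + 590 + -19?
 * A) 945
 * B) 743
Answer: A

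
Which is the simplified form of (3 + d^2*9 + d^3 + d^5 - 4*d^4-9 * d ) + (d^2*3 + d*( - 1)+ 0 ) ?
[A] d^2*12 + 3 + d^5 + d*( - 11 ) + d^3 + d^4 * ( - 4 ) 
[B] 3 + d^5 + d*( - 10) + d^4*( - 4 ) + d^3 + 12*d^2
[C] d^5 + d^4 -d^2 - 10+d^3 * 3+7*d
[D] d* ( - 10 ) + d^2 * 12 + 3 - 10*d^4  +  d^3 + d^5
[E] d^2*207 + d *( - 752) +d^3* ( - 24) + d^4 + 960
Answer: B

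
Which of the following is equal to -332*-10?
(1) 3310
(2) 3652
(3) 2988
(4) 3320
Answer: 4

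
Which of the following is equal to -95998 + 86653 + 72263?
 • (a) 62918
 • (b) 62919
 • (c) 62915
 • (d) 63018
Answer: a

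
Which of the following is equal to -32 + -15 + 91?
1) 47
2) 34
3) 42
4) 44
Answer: 4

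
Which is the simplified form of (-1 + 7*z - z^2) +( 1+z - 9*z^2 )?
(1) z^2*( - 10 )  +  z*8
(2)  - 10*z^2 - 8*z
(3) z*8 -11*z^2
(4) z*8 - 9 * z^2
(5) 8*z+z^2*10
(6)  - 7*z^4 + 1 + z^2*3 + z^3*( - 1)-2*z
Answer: 1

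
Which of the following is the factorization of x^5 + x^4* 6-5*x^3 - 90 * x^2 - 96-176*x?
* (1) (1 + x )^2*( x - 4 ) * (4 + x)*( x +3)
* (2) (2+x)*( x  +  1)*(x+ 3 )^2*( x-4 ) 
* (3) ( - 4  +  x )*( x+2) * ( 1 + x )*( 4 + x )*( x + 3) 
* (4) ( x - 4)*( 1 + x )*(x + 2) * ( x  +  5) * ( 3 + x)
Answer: 3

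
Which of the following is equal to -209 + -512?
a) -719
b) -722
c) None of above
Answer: c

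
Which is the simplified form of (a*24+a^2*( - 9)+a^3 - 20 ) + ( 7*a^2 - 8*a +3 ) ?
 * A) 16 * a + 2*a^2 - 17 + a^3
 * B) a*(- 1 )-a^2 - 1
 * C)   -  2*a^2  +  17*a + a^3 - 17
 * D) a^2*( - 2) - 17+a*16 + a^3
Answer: D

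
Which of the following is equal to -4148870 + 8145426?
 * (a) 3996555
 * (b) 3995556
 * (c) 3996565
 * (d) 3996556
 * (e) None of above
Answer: d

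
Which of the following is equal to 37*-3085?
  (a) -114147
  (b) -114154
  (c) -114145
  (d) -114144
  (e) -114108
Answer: c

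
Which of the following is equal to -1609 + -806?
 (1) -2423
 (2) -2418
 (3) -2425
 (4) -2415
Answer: 4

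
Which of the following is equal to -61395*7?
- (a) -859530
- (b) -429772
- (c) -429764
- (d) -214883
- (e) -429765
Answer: e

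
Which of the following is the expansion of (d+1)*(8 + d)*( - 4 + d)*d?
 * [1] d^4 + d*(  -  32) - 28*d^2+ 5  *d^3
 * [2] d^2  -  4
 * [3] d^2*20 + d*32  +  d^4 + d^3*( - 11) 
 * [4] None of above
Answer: 1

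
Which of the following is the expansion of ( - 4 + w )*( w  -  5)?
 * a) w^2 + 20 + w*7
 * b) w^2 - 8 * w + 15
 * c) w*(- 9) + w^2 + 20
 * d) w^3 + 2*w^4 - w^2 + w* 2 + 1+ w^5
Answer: c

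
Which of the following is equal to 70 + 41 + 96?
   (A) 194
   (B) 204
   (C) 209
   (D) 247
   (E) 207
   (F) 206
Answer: E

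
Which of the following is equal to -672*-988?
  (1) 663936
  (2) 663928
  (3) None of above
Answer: 1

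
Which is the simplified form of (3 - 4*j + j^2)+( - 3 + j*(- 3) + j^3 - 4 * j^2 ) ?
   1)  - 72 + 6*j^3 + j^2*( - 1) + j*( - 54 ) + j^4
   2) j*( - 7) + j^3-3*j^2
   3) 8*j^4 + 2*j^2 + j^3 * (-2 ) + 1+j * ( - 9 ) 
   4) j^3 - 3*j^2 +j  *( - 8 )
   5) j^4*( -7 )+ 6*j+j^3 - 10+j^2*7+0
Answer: 2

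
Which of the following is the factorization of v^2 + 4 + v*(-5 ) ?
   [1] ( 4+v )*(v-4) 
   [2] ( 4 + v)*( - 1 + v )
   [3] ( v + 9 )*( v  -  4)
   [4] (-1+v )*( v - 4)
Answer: 4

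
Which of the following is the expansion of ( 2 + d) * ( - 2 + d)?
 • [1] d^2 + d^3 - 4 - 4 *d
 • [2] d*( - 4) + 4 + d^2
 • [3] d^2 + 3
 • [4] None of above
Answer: 4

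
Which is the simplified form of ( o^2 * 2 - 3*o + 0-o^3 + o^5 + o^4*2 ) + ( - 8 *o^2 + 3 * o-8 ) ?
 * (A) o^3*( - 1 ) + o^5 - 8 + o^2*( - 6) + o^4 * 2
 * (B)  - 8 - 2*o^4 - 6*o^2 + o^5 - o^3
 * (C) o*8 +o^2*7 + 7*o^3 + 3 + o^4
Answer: A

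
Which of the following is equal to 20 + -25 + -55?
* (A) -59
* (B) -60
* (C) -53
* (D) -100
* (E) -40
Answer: B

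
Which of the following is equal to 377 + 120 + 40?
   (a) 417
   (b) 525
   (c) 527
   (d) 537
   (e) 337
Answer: d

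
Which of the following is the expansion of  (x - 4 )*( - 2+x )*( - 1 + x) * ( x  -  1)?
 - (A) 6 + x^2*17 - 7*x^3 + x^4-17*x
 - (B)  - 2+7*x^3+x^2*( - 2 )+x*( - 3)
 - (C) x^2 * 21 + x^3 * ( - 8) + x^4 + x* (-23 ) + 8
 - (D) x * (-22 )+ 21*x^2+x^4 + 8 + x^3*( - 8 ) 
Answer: D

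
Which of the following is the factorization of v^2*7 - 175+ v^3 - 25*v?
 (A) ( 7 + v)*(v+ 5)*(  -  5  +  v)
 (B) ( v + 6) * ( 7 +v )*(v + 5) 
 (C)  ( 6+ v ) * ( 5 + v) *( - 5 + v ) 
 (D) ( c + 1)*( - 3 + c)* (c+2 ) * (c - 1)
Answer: A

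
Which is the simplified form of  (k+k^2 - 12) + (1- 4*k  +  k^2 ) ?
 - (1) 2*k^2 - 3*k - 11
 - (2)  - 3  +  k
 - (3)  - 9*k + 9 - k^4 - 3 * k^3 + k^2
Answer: 1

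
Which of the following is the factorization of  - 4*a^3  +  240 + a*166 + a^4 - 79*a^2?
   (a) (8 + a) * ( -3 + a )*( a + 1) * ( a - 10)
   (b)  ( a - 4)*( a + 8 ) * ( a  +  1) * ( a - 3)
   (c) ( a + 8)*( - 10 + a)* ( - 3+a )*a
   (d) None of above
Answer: a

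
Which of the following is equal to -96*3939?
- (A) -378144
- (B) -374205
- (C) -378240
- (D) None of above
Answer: A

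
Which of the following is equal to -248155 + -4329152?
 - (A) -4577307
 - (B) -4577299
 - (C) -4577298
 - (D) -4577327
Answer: A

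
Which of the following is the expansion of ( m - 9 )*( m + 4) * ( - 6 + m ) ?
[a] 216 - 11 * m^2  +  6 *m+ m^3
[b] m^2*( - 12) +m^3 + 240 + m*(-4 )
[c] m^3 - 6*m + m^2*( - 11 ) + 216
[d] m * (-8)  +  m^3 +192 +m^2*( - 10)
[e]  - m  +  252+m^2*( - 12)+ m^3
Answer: c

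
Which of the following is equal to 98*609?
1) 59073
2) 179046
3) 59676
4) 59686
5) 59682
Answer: 5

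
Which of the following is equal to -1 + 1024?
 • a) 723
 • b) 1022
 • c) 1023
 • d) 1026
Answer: c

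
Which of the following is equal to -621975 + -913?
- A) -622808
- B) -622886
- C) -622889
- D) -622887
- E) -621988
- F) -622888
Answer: F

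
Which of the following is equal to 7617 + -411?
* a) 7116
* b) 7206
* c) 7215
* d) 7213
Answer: b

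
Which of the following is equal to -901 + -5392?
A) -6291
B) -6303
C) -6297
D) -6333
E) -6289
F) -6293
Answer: F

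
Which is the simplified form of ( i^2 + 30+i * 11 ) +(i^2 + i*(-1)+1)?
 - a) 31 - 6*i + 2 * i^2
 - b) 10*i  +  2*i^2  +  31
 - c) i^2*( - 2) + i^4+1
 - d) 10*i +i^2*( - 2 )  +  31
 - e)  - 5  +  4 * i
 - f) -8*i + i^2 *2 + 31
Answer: b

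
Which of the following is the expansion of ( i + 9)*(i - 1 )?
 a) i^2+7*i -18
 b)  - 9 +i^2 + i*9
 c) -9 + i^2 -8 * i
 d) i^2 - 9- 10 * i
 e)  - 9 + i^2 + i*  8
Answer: e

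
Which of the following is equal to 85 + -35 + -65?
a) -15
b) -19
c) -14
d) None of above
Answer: a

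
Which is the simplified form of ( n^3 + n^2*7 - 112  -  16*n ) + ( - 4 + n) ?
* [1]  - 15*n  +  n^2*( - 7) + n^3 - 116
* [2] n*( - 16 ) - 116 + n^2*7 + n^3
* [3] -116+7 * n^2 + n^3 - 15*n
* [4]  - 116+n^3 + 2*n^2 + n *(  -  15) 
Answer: 3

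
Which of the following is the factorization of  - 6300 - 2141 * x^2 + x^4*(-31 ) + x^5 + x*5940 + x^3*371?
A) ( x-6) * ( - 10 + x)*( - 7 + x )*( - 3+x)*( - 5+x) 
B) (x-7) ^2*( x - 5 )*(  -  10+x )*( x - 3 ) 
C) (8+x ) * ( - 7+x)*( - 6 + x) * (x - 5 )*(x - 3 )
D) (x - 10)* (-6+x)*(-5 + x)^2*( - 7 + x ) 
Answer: A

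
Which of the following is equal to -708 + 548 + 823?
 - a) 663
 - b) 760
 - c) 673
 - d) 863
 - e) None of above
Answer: a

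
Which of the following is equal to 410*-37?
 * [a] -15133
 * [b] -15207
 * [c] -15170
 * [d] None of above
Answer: c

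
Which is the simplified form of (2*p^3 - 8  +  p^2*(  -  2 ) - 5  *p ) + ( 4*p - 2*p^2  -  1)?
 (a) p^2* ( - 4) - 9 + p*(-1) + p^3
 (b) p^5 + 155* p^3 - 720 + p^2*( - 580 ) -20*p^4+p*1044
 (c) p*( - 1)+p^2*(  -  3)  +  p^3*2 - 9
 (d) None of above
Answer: d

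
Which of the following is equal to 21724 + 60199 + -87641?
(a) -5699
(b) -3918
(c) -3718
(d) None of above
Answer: d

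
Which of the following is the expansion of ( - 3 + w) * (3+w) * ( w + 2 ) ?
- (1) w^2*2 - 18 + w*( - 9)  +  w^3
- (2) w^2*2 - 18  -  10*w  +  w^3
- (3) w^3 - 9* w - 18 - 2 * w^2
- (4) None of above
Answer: 1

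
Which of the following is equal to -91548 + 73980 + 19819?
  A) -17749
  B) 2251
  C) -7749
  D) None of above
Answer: B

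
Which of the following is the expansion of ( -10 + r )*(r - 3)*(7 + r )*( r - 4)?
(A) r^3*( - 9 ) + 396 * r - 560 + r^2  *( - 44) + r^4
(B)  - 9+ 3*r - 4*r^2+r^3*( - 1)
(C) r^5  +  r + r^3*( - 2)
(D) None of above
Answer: D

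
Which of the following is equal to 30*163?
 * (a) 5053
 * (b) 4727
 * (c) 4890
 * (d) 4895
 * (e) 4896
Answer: c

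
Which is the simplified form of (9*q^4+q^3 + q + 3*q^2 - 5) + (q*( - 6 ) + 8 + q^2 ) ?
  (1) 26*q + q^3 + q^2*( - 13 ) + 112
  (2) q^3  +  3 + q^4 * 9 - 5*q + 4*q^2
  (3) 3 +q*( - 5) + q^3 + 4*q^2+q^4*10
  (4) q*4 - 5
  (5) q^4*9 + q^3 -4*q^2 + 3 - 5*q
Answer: 2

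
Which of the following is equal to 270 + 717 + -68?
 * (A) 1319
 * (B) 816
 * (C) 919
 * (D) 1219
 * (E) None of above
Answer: C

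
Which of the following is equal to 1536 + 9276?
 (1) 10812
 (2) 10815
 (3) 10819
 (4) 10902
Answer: 1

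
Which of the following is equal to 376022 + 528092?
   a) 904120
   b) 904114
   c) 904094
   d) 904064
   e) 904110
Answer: b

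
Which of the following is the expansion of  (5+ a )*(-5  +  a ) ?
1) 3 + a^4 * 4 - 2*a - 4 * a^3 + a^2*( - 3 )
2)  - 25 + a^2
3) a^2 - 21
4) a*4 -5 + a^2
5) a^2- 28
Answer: 2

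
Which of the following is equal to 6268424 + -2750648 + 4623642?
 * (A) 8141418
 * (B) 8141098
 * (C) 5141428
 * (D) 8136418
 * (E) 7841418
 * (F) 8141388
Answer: A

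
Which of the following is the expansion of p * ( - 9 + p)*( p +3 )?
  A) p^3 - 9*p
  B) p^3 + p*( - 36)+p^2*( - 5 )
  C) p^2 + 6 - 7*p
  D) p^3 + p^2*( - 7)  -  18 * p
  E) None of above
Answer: E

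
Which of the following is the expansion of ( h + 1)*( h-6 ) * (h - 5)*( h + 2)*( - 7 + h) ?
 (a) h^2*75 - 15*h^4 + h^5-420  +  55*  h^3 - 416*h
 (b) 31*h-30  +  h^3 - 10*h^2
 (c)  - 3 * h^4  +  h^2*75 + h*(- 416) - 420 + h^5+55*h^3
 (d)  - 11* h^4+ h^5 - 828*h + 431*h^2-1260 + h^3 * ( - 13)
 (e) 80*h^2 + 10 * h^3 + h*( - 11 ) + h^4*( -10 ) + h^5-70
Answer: a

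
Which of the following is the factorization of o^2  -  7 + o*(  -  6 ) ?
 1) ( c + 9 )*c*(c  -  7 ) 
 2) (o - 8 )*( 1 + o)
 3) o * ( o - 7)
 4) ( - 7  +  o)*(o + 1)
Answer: 4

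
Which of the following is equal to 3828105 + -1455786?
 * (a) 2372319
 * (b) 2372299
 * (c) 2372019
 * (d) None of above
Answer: a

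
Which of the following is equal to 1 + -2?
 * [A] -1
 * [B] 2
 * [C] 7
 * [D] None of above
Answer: A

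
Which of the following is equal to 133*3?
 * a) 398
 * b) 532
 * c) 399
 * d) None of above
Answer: c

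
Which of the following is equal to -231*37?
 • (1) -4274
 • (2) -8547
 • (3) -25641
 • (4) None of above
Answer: 2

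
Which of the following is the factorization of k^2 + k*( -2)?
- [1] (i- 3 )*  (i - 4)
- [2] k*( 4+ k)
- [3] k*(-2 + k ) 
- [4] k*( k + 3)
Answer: 3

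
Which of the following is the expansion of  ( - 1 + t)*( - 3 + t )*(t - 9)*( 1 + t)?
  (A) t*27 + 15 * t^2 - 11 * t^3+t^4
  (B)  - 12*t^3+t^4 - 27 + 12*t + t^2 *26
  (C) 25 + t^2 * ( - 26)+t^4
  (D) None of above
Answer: B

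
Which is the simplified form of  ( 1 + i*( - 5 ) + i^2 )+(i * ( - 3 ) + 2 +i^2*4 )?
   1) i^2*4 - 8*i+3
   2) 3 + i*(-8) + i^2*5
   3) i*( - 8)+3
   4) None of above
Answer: 2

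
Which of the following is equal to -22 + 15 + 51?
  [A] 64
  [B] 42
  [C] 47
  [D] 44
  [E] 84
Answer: D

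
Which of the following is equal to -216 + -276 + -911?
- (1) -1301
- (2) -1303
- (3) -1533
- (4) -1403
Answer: 4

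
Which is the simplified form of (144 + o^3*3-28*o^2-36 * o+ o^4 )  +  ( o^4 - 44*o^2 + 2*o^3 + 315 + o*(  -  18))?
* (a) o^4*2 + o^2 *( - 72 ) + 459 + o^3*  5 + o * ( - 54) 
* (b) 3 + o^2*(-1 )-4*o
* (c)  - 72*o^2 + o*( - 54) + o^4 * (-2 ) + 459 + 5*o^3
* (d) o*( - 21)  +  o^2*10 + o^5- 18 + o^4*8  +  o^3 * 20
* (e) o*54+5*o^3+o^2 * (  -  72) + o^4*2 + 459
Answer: a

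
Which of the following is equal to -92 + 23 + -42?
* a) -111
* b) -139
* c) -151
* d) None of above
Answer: a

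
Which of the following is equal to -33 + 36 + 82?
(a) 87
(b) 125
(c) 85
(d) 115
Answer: c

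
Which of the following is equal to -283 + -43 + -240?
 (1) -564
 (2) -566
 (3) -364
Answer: 2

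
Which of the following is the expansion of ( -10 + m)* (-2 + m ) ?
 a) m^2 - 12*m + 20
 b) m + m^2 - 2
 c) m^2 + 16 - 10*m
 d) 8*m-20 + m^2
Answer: a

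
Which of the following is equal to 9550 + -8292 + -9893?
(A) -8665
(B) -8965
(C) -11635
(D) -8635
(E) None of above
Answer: D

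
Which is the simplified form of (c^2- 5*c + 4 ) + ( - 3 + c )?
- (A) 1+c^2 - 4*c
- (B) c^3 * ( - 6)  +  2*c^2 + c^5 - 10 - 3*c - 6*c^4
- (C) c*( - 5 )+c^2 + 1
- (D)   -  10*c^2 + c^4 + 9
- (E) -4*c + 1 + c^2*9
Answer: A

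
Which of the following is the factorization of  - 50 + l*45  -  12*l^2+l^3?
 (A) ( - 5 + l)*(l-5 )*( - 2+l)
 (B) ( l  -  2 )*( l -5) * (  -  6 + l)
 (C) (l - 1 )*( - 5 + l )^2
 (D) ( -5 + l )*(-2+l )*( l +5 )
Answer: A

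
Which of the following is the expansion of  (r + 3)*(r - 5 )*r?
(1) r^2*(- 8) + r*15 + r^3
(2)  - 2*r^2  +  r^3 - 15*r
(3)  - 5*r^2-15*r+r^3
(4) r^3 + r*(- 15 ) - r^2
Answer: 2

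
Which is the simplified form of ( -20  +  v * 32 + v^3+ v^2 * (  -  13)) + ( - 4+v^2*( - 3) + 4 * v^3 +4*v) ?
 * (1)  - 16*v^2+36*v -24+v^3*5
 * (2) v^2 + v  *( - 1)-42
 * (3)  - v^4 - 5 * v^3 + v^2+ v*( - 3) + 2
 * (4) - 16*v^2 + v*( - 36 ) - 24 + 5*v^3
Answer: 1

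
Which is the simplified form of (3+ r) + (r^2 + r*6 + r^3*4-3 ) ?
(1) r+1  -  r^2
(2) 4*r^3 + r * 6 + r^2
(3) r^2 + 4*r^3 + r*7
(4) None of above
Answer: 3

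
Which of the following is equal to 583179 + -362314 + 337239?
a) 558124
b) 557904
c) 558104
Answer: c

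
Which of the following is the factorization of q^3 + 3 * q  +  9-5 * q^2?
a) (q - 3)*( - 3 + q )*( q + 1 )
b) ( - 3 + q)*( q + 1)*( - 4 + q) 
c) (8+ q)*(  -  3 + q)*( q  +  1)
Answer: a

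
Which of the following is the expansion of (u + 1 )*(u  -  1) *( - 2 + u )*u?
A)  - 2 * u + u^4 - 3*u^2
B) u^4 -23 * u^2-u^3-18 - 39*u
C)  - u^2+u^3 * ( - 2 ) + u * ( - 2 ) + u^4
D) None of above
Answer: D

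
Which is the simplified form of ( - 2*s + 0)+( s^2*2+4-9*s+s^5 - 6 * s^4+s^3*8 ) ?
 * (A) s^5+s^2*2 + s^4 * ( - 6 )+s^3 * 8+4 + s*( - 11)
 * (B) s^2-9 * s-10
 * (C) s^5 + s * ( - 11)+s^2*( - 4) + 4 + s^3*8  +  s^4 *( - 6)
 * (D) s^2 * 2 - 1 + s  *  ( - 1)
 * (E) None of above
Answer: A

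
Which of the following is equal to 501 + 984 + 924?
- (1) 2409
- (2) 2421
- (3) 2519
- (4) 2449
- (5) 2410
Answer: 1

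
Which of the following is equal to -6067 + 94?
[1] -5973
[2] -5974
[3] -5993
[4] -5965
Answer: 1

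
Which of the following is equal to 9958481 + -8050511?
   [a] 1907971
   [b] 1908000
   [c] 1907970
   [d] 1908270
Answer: c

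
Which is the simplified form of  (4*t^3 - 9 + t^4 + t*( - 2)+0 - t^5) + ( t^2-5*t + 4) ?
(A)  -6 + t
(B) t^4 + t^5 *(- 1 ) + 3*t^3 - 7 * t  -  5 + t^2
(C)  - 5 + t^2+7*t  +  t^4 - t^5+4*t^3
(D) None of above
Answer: D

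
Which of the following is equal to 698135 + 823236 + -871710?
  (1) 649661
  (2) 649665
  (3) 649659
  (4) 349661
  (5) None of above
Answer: 1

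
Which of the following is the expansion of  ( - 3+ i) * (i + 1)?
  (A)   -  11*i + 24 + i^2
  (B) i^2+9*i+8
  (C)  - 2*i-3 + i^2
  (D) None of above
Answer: C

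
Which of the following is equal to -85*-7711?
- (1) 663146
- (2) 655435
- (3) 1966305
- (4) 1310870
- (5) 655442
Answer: 2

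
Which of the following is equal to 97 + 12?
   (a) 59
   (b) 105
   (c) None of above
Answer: c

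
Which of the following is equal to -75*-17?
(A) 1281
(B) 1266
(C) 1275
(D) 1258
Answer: C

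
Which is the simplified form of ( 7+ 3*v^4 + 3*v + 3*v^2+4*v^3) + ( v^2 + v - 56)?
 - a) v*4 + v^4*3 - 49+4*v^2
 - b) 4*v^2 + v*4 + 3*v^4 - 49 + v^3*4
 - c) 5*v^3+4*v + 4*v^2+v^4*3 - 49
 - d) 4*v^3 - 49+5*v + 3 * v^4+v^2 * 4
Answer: b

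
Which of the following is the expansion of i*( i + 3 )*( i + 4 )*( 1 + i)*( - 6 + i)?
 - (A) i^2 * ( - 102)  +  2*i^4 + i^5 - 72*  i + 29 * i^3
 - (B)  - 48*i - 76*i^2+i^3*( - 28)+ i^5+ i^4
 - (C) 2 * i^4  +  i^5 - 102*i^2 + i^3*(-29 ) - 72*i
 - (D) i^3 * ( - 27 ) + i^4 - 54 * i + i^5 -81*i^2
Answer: C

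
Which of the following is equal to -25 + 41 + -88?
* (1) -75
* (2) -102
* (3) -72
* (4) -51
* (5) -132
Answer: 3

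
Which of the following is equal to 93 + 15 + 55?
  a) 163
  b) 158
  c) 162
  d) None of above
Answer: a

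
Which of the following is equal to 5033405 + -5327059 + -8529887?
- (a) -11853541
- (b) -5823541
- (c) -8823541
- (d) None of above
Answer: c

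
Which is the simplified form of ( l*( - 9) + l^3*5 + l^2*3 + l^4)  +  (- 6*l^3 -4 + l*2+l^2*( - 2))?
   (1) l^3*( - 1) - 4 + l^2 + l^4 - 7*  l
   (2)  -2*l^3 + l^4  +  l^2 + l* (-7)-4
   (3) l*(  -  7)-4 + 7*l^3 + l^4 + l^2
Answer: 1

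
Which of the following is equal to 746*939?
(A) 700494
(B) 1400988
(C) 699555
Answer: A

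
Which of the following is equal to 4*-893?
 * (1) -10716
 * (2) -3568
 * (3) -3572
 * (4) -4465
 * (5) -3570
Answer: 3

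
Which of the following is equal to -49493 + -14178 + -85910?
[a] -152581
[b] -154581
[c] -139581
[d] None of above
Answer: d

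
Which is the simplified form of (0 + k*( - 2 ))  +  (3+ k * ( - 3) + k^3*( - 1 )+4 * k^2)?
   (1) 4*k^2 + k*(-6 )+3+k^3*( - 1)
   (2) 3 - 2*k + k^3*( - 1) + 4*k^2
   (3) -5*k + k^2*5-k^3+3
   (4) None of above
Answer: 4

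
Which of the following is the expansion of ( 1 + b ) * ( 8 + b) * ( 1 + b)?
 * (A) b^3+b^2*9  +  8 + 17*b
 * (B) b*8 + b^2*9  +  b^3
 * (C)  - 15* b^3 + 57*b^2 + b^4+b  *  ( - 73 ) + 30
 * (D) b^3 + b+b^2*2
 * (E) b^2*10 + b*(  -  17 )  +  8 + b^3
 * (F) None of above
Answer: F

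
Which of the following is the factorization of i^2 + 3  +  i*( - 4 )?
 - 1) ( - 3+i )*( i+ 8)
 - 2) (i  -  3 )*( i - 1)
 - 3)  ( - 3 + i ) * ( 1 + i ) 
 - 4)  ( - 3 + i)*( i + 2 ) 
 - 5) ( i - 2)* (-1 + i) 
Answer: 2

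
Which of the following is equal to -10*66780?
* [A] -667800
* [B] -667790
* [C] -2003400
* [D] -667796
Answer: A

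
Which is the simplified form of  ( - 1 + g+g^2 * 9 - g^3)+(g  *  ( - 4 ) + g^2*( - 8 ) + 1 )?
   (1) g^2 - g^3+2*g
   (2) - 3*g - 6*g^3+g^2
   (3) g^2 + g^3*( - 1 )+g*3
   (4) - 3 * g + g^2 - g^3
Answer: 4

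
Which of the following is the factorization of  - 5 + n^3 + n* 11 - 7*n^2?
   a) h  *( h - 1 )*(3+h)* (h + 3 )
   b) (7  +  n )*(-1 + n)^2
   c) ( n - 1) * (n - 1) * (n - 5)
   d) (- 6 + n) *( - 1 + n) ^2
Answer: c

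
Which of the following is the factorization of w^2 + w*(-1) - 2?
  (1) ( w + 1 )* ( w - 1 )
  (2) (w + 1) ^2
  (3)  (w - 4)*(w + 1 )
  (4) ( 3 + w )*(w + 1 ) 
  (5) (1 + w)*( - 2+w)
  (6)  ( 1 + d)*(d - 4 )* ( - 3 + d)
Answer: 5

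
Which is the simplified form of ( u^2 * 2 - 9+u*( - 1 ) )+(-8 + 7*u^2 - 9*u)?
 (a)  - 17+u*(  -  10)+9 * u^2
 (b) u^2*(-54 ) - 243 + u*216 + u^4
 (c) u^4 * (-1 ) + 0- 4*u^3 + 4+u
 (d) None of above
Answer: a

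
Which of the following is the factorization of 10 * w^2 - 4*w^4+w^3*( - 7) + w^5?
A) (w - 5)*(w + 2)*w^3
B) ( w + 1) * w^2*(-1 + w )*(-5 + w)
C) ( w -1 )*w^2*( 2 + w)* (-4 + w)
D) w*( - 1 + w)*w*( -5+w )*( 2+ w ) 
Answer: D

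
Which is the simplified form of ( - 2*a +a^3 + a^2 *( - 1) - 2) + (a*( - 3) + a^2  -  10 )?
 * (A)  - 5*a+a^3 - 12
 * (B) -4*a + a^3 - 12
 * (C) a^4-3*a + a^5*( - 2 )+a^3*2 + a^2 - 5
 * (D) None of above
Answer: A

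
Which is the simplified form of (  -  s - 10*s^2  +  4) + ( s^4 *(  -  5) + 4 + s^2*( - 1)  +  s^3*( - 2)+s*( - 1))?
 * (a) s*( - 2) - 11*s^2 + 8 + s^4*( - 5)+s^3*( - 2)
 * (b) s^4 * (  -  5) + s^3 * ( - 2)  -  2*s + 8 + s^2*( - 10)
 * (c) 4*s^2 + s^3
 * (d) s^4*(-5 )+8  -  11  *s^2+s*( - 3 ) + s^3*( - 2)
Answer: a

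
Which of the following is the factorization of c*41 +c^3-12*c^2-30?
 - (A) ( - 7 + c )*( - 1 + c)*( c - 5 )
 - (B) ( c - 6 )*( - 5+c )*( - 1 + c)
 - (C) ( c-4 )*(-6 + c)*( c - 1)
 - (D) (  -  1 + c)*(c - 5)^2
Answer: B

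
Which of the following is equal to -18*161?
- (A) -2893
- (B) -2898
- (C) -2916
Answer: B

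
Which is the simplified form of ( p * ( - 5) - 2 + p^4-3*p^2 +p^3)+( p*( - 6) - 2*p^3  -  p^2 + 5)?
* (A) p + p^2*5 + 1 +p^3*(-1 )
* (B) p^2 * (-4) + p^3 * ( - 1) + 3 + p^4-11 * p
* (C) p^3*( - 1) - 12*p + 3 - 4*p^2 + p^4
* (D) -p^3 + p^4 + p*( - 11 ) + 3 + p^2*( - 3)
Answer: B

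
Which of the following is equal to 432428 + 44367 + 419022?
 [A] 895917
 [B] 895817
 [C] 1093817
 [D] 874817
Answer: B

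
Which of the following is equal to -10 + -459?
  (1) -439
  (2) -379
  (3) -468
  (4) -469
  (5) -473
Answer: 4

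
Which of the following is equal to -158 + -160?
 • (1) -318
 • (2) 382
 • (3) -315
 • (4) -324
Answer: 1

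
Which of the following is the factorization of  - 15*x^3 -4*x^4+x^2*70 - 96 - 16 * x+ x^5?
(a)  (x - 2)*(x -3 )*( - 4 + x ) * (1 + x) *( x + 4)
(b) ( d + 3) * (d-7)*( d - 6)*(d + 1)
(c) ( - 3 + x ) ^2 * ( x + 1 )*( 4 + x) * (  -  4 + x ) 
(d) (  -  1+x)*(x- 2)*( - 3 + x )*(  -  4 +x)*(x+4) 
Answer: a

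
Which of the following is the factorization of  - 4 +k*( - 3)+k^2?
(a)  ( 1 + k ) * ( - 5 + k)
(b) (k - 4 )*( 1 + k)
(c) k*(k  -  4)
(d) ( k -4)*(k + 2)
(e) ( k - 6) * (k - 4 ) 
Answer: b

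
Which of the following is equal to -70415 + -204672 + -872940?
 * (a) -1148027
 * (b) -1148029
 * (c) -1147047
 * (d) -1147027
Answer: a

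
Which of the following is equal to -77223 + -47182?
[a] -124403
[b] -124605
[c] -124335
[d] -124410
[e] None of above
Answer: e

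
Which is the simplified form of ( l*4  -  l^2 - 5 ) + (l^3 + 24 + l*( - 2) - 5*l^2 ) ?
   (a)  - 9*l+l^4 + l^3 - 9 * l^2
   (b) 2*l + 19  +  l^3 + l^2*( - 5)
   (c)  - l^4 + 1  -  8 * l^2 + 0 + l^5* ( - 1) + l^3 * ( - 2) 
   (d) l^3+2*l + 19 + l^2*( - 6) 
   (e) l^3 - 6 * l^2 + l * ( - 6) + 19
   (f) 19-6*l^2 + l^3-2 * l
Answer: d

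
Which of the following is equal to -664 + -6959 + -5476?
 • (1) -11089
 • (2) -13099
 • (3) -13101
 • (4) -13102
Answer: 2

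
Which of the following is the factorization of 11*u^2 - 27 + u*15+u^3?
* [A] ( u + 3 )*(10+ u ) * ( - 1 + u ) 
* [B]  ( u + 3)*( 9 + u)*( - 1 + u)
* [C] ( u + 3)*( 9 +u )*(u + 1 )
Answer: B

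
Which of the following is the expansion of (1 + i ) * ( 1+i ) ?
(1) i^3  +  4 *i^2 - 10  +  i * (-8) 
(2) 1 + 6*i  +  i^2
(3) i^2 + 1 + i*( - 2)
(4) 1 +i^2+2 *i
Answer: 4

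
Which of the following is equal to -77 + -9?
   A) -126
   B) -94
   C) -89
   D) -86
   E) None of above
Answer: D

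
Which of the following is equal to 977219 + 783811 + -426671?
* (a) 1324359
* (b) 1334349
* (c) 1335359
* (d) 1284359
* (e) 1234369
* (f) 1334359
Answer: f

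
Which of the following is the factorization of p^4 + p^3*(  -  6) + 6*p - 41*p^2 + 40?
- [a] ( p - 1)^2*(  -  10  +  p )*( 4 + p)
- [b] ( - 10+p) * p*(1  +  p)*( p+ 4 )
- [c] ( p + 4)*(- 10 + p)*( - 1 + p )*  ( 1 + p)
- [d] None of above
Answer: c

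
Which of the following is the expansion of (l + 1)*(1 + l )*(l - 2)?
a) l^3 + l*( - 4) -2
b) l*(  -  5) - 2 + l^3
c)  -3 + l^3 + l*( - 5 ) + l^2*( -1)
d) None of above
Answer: d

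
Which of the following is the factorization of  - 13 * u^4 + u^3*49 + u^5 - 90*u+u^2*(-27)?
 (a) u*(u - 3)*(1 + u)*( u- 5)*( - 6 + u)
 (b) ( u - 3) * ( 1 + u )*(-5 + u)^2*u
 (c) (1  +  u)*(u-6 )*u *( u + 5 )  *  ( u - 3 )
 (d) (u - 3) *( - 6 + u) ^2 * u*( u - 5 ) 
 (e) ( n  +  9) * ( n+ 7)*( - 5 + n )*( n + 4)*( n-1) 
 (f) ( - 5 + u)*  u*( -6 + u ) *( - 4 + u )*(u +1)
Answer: a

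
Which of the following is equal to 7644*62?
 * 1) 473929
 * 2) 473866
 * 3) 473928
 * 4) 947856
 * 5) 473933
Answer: 3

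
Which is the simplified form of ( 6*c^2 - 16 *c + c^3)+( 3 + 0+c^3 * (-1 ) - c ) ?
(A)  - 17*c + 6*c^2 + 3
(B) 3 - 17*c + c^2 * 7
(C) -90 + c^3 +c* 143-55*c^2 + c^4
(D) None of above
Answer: A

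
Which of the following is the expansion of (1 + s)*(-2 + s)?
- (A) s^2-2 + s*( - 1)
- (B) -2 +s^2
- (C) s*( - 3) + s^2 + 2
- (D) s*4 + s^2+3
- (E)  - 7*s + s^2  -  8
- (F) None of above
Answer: A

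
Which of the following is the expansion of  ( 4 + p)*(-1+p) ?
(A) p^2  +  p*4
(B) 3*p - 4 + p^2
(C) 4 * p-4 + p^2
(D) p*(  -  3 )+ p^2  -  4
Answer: B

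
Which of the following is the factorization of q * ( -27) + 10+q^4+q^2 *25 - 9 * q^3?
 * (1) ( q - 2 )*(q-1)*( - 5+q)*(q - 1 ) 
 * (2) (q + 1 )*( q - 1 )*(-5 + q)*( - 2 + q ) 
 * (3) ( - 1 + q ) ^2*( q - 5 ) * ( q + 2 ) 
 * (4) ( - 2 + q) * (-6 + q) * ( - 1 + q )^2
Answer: 1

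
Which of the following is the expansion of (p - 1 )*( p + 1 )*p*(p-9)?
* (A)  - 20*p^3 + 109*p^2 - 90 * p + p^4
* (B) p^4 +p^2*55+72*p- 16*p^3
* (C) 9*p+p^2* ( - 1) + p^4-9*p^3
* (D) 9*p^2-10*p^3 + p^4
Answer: C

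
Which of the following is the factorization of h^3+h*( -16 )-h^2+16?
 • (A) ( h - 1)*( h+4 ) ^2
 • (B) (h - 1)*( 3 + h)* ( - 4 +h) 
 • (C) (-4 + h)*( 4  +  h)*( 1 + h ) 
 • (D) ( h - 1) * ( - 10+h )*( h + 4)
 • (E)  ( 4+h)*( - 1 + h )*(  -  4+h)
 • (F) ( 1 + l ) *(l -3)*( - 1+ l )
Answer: E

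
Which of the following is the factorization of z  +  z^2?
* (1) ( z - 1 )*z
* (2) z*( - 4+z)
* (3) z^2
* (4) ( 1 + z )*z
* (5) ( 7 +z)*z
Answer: 4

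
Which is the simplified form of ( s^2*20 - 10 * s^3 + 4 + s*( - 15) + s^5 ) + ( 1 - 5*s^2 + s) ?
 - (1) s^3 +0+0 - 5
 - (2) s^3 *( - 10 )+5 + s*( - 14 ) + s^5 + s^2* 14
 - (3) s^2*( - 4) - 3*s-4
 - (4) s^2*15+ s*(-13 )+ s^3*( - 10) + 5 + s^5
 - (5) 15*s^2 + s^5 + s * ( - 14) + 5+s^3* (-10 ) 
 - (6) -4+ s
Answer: 5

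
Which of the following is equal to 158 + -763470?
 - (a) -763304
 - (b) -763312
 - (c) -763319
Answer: b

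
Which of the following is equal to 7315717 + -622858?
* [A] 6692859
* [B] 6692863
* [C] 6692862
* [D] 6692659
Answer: A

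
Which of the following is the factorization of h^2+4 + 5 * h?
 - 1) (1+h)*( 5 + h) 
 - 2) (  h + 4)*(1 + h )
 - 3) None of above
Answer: 2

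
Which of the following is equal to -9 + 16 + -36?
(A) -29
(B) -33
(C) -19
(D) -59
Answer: A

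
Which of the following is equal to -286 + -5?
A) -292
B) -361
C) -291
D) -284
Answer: C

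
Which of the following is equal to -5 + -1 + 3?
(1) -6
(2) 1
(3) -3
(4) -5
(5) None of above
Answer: 3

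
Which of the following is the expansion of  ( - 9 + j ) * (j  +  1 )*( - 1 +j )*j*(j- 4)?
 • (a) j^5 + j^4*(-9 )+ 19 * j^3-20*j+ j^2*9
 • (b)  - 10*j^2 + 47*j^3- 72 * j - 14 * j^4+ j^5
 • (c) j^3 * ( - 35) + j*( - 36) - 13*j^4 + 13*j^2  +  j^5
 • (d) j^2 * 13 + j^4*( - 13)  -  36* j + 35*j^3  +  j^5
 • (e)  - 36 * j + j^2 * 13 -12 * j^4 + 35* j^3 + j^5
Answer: d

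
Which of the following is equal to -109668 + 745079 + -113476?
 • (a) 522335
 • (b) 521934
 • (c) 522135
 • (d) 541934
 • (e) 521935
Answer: e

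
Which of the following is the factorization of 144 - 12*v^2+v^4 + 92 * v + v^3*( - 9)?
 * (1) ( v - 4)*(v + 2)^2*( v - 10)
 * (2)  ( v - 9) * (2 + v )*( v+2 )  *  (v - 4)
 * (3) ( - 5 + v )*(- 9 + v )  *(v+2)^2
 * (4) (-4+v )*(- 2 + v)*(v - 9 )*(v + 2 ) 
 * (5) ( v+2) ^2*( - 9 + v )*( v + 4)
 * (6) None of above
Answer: 2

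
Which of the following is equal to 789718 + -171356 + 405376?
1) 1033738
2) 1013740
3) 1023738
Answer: 3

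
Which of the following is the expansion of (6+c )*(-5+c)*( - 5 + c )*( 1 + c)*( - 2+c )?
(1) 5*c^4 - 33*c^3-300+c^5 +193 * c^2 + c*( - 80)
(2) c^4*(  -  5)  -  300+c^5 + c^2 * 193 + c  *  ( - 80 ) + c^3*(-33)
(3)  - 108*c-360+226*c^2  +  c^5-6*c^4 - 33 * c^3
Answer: 2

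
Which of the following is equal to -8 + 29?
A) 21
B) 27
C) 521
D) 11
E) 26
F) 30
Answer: A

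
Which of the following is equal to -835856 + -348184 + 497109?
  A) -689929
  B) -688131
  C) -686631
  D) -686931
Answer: D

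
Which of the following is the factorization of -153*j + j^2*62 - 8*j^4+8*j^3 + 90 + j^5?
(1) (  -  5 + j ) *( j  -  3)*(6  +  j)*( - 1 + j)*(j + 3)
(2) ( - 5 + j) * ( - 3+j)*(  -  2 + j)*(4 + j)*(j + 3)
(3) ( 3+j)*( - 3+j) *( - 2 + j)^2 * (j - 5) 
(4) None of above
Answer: 4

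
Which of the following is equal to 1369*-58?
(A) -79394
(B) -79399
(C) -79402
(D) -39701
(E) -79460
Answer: C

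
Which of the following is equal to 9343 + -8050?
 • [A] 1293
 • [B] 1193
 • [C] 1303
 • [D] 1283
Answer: A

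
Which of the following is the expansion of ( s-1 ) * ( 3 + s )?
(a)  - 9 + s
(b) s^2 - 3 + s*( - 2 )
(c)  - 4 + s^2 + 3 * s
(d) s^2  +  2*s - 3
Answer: d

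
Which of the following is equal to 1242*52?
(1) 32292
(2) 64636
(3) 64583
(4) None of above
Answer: 4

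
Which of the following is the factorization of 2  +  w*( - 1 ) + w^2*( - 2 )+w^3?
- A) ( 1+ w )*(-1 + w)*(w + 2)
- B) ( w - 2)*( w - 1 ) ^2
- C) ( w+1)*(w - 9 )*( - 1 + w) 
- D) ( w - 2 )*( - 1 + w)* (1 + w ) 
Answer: D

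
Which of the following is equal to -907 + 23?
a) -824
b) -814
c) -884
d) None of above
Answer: c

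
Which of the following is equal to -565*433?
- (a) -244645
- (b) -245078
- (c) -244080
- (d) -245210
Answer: a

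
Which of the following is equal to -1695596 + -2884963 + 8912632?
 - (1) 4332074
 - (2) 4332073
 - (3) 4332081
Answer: 2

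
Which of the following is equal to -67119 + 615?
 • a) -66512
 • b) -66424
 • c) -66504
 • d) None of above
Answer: c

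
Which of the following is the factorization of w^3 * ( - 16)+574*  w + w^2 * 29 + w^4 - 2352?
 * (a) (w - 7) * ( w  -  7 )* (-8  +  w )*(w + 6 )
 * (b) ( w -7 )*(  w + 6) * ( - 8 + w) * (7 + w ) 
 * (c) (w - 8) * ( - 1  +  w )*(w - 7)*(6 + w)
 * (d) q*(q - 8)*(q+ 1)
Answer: a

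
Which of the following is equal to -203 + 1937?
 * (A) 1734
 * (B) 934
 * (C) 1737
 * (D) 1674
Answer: A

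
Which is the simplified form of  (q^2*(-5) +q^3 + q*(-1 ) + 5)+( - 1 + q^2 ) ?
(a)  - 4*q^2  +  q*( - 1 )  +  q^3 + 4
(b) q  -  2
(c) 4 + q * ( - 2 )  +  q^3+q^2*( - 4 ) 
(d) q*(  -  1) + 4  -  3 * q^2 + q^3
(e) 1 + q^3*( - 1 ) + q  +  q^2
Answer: a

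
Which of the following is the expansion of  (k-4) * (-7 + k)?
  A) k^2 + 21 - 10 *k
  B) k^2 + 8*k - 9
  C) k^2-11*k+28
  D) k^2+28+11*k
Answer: C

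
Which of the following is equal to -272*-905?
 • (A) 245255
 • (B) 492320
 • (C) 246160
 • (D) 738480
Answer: C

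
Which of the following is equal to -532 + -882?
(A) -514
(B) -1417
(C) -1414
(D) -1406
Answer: C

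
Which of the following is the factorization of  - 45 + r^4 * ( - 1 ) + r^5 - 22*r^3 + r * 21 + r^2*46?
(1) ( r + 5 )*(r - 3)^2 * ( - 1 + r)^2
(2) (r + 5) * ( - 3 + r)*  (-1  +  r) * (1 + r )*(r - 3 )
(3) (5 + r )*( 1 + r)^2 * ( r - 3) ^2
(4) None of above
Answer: 2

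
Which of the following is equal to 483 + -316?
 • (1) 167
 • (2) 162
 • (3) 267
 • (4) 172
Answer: 1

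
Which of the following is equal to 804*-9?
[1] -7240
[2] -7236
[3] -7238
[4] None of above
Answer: 2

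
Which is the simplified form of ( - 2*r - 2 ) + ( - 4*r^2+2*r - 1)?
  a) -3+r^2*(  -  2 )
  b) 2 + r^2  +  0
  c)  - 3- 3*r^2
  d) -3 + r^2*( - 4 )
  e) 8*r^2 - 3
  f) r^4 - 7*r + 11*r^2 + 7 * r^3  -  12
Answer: d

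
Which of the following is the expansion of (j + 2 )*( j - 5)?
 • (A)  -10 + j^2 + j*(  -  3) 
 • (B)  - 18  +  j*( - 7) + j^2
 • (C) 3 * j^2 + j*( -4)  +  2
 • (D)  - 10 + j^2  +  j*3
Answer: A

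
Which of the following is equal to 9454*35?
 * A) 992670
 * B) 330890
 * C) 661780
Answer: B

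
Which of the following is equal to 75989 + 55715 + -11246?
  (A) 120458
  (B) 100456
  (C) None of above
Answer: A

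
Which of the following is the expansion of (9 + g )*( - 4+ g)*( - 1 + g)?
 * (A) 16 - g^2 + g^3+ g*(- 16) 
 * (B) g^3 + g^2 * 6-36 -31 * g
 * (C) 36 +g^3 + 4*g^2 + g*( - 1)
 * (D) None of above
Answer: D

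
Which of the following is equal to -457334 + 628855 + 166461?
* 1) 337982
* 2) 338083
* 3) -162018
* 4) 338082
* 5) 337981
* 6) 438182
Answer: 1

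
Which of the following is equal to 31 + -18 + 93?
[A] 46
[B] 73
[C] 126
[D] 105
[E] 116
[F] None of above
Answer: F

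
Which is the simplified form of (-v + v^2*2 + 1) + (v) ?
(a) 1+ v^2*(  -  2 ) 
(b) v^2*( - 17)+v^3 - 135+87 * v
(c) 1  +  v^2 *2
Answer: c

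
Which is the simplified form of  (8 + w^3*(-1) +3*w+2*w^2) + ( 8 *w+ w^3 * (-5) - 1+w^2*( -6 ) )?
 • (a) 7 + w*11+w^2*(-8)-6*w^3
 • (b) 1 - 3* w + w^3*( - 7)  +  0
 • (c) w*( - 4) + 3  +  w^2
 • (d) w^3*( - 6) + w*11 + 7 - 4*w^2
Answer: d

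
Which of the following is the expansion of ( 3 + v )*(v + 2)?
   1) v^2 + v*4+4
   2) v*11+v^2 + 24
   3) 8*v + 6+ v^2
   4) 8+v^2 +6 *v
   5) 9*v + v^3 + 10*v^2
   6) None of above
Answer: 6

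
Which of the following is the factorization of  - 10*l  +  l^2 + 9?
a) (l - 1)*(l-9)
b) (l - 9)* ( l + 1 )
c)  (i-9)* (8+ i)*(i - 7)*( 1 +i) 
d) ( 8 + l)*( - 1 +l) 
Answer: a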